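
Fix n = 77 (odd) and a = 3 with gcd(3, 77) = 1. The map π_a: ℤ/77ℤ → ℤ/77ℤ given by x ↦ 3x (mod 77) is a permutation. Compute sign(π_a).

Start at x=47: 47 → 64 → 38 → 37 → 34 → 25 → 75 → … (one orbit).
Cycle lengths of π_3 on ℤ/77ℤ: [30, 30, 6, 5, 5, 1]; 6 cycles in total.
Σ(ℓ_i−1) = 77−6 = 71; sign = (−1)^71 = -1.

-1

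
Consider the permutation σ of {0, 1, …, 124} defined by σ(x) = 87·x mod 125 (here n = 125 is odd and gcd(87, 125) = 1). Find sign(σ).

Orbit of 113 under x↦87x: [113, 81, 47, 89, 118, 16, 17]… (length divides ord_125(87)).
Cycle type of π: 100 + 20 + 4 + 1; total 4 cycles.
With 4 cycles on 125 points, sign = (−1)^{125−4} = -1.
(87|125)_J = -1 (Zolotarev's lemma cross-check).

-1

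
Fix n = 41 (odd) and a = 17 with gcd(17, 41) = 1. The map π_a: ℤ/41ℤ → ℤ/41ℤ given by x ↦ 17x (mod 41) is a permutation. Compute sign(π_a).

-1

Orbit of 37 under x↦17x: [37, 14, 33, 28, 25, 15, 9]… (length divides ord_41(17)).
Cycle type of π: 40 + 1; total 2 cycles.
Σ(ℓ_i−1) = 41−2 = 39; sign = (−1)^39 = -1.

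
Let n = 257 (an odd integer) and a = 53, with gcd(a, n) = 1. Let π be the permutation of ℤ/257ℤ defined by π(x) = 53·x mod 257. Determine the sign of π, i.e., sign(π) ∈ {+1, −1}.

Start at x=108: 108 → 70 → 112 → 25 → 40 → 64 → 51 → … (one orbit).
Cycle type of π: 256 + 1; total 2 cycles.
n − c = 257 − 2 = 255; sign = (−1)^255 = -1.
(53|257)_J = -1 (Zolotarev's lemma cross-check).

-1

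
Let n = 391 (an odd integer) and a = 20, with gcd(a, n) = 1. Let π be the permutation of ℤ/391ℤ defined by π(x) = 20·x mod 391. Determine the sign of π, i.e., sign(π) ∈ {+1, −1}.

Trace 72: π^k(72) = [72, 267, 257, 57, 358, 122, 94] for k=0..6.
Cycle type of π: 176×2 + 22 + 16 + 1; total 5 cycles.
n − c = 391 − 5 = 386; sign = (−1)^386 = +1.
The Jacobi symbol (20|391) = +1 (Zolotarev) agrees.

+1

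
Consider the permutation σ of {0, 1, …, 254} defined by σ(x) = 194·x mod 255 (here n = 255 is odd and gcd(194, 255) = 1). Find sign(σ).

Start at x=14: 14 → 166 → 74 → 76 → 209 → 1 → 194 → … (one orbit).
Cycle type of π: 16×15 + 2×7 + 1; total 23 cycles.
255 − 23 = 232 transpositions; sign(π) = (−1)^232 = +1.
(194|255)_J = +1 (Zolotarev's lemma cross-check).

+1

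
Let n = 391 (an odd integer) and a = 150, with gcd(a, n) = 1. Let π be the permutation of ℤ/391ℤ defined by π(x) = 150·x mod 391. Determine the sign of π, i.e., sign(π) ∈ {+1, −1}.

-1

Trace 292: π^k(292) = [292, 8, 27, 140, 277, 104, 351] for k=0..6.
Decompose π into cycles: lengths [176, 176, 16, 11, 11, 1] (6 cycles, including the fixed point 0).
6 cycles on 391: each ℓ→(−1)^(ℓ−1), product (−1)^385 = -1.
Via Zolotarev, sign(π_{150}) = (150|391) = -1.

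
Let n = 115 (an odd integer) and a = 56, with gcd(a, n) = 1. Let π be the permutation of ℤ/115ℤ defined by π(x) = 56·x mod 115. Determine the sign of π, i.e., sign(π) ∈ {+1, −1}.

Trace 106: π^k(106) = [106, 71, 66, 16, 91, 36, 61] for k=0..6.
The orbit structure of x ↦ 56x mod 115: 10 orbits of sizes [22, 22, 22, 22, 22, 1, 1, 1, 1, 1].
n − c = 115 − 10 = 105; sign = (−1)^105 = -1.

-1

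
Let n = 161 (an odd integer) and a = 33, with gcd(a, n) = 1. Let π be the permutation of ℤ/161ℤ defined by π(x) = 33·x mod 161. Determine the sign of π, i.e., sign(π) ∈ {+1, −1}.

+1

Trace 136: π^k(136) = [136, 141, 145, 116, 125, 100, 80] for k=0..6.
5 cycles of lengths [66, 66, 22, 6, 1].
With 5 cycles on 161 points, sign = (−1)^{161−5} = +1.
Via Zolotarev, sign(π_{33}) = (33|161) = +1.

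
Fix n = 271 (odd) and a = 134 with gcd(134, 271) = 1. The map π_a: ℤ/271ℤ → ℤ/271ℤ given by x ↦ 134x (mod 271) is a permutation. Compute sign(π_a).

+1

Orbit of 4 under x↦134x: [4, 265, 9, 122, 88, 139, 198]… (length divides ord_271(134)).
Cycle type of π: 135×2 + 1; total 3 cycles.
With 3 cycles on 271 points, sign = (−1)^{271−3} = +1.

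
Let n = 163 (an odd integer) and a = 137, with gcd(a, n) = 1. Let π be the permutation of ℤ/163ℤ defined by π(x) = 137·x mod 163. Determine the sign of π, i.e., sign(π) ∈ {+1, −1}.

Start at x=65: 65 → 103 → 93 → 27 → 113 → 159 → 104 → … (one orbit).
π_137 has 2 disjoint cycles with lengths [162, 1] on {0,…,162}.
sign(π) = (−1)^{n − #cycles} = (−1)^{163−2} = (−1)^161 = -1.
Zolotarev: (137|163) = -1, matching the cycle-count sign.

-1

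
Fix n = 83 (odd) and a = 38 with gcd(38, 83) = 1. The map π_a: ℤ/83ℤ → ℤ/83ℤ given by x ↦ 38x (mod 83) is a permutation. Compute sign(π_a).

+1

Orbit of 49 under x↦38x: [49, 36, 40, 26, 75, 28, 68]… (length divides ord_83(38)).
3 cycles of lengths [41, 41, 1].
3 cycles on 83: each ℓ→(−1)^(ℓ−1), product (−1)^80 = +1.
Via Zolotarev, sign(π_{38}) = (38|83) = +1.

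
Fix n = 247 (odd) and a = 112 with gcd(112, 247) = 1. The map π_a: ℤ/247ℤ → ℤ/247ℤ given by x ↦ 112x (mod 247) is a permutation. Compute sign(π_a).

-1

Trace 99: π^k(99) = [99, 220, 187, 196, 216, 233, 161] for k=0..6.
Cycle type of π: 36×6 + 9×2 + 4×3 + 1; total 12 cycles.
n − c = 247 − 12 = 235; sign = (−1)^235 = -1.
The Jacobi symbol (112|247) = -1 (Zolotarev) agrees.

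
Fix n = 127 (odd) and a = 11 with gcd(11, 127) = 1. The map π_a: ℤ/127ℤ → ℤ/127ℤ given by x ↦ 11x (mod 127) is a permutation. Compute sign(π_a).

Trace 31: π^k(31) = [31, 87, 68, 113, 100, 84, 35] for k=0..6.
3 cycles of lengths [63, 63, 1].
127 − 3 = 124 transpositions; sign(π) = (−1)^124 = +1.

+1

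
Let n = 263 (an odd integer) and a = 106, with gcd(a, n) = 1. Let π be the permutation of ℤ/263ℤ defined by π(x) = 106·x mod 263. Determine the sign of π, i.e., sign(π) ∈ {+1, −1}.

Trace 132: π^k(132) = [132, 53, 95, 76, 166, 238, 243] for k=0..6.
Cycle lengths of π_106 on ℤ/263ℤ: [262, 1]; 2 cycles in total.
sign(π) = (−1)^{n − #cycles} = (−1)^{263−2} = (−1)^261 = -1.
Check: (106/263) = -1 by Zolotarev.

-1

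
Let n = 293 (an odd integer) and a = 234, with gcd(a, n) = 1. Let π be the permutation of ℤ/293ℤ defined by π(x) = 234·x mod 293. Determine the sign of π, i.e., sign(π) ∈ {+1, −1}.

Start at x=277: 277 → 65 → 267 → 69 → 31 → 222 → 87 → … (one orbit).
3 cycles of lengths [146, 146, 1].
Σ(ℓ_i−1) = 293−3 = 290; sign = (−1)^290 = +1.
Zolotarev: (234|293) = +1, matching the cycle-count sign.

+1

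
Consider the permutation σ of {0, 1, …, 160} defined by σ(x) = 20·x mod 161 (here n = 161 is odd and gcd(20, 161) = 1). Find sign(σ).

+1

Orbit of 29 under x↦20x: [29, 97, 8, 160, 141, 83, 50]… (length divides ord_161(20)).
π_20 has 11 disjoint cycles with lengths [22, 22, 22, 22, 22, 22, 22, 2, 2, 2, 1] on {0,…,160}.
sign(π) = (−1)^{n − #cycles} = (−1)^{161−11} = (−1)^150 = +1.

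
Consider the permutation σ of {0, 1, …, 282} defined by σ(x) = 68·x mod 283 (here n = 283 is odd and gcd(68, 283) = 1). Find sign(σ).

Orbit of 96 under x↦68x: [96, 19, 160, 126, 78, 210, 130]… (length divides ord_283(68)).
2 cycles of lengths [282, 1].
Σ(ℓ_i−1) = 283−2 = 281; sign = (−1)^281 = -1.
Check: (68/283) = -1 by Zolotarev.

-1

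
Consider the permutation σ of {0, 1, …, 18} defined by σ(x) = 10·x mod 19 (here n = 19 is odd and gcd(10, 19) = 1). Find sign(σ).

Start at x=13: 13 → 16 → 8 → 4 → 2 → 1 → 10 → … (one orbit).
The orbit structure of x ↦ 10x mod 19: 2 orbits of sizes [18, 1].
19 − 2 = 17 transpositions; sign(π) = (−1)^17 = -1.
Via Zolotarev, sign(π_{10}) = (10|19) = -1.

-1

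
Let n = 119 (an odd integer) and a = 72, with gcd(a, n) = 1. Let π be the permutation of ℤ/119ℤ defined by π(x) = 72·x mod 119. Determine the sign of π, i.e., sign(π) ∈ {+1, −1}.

+1

Start at x=4: 4 → 50 → 30 → 18 → 106 → 16 → 81 → … (one orbit).
Decompose π into cycles: lengths [12, 12, 12, 12, 12, 12, 12, 12, 4, 4, 4, 4, 3, 3, 1] (15 cycles, including the fixed point 0).
119 − 15 = 104 transpositions; sign(π) = (−1)^104 = +1.
Check: (72/119) = +1 by Zolotarev.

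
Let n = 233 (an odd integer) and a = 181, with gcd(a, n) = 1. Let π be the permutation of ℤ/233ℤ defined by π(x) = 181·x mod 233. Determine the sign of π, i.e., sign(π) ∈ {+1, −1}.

Orbit of 142 under x↦181x: [142, 72, 217, 133, 74, 113, 182]… (length divides ord_233(181)).
Decompose π into cycles: lengths [116, 116, 1] (3 cycles, including the fixed point 0).
233 − 3 = 230 transpositions; sign(π) = (−1)^230 = +1.
Via Zolotarev, sign(π_{181}) = (181|233) = +1.

+1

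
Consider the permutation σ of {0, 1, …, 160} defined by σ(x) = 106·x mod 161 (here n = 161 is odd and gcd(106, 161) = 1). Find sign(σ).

-1

Trace 127: π^k(127) = [127, 99, 29, 15, 141, 134, 36] for k=0..6.
The orbit structure of x ↦ 106x mod 161: 14 orbits of sizes [22, 22, 22, 22, 22, 22, 22, 1, 1, 1, 1, 1, 1, 1].
n − c = 161 − 14 = 147; sign = (−1)^147 = -1.
The Jacobi symbol (106|161) = -1 (Zolotarev) agrees.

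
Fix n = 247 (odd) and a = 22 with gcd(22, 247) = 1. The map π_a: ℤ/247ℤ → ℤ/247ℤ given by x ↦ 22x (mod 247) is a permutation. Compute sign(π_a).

-1

Orbit of 120 under x↦22x: [120, 170, 35, 29, 144, 204, 42]… (length divides ord_247(22)).
The orbit structure of x ↦ 22x mod 247: 18 orbits of sizes [18, 18, 18, 18, 18, 18, 18, 18, 18, 18, 18, 18, 18, 3, 3, 3, 3, 1].
n − c = 247 − 18 = 229; sign = (−1)^229 = -1.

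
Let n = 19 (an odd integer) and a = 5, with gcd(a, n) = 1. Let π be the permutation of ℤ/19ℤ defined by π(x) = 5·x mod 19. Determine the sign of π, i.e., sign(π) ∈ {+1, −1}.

+1

Trace 7: π^k(7) = [7, 16, 4, 1, 5, 6, 11] for k=0..6.
3 cycles of lengths [9, 9, 1].
Σ(ℓ_i−1) = 19−3 = 16; sign = (−1)^16 = +1.
Zolotarev: (5|19) = +1, matching the cycle-count sign.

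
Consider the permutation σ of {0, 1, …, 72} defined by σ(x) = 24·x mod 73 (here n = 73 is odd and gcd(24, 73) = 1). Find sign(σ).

Orbit of 3 under x↦24x: [3, 72, 49, 8, 46, 9, 70]… (length divides ord_73(24)).
Cycle type of π: 12×6 + 1; total 7 cycles.
Σ(ℓ_i−1) = 73−7 = 66; sign = (−1)^66 = +1.

+1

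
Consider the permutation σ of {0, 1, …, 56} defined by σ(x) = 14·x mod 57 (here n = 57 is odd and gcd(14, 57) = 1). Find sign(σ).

Trace 25: π^k(25) = [25, 8, 55, 29, 7, 41, 4] for k=0..6.
π_14 has 5 disjoint cycles with lengths [18, 18, 18, 2, 1] on {0,…,56}.
Σ(ℓ_i−1) = 57−5 = 52; sign = (−1)^52 = +1.
The Jacobi symbol (14|57) = +1 (Zolotarev) agrees.

+1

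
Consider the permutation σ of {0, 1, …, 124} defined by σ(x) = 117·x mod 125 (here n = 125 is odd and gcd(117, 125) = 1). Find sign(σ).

-1

Orbit of 99 under x↦117x: [99, 83, 86, 62, 4, 93, 6]… (length divides ord_125(117)).
The orbit structure of x ↦ 117x mod 125: 4 orbits of sizes [100, 20, 4, 1].
125 − 4 = 121 transpositions; sign(π) = (−1)^121 = -1.
Zolotarev: (117|125) = -1, matching the cycle-count sign.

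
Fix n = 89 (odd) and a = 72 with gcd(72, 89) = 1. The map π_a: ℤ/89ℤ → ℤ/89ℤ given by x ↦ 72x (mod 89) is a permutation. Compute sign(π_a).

Orbit of 53 under x↦72x: [53, 78, 9, 25, 20, 16, 84]… (length divides ord_89(72)).
Cycle type of π: 44×2 + 1; total 3 cycles.
n − c = 89 − 3 = 86; sign = (−1)^86 = +1.
Via Zolotarev, sign(π_{72}) = (72|89) = +1.

+1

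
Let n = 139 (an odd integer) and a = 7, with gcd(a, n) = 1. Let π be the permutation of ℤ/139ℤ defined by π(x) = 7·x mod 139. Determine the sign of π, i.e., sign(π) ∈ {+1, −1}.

Orbit of 54 under x↦7x: [54, 100, 5, 35, 106, 47, 51]… (length divides ord_139(7)).
Decompose π into cycles: lengths [69, 69, 1] (3 cycles, including the fixed point 0).
3 cycles on 139: each ℓ→(−1)^(ℓ−1), product (−1)^136 = +1.
Check: (7/139) = +1 by Zolotarev.

+1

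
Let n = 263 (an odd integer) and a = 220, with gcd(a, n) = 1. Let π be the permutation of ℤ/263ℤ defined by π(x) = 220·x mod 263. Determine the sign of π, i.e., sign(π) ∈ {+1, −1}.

Trace 79: π^k(79) = [79, 22, 106, 176, 59, 93, 209] for k=0..6.
2 cycles of lengths [262, 1].
263 − 2 = 261 transpositions; sign(π) = (−1)^261 = -1.
Check: (220/263) = -1 by Zolotarev.

-1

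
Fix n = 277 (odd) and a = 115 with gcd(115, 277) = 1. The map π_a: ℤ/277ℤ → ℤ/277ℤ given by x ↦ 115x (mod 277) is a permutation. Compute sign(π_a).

Trace 132: π^k(132) = [132, 222, 46, 27, 58, 22, 37] for k=0..6.
Cycle lengths of π_115 on ℤ/277ℤ: [276, 1]; 2 cycles in total.
Σ(ℓ_i−1) = 277−2 = 275; sign = (−1)^275 = -1.
Via Zolotarev, sign(π_{115}) = (115|277) = -1.

-1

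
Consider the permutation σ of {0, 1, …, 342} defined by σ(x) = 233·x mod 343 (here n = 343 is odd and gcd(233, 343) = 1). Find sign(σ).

+1

Start at x=240: 240 → 11 → 162 → 16 → 298 → 148 → 184 → … (one orbit).
The orbit structure of x ↦ 233x mod 343: 7 orbits of sizes [147, 147, 21, 21, 3, 3, 1].
With 7 cycles on 343 points, sign = (−1)^{343−7} = +1.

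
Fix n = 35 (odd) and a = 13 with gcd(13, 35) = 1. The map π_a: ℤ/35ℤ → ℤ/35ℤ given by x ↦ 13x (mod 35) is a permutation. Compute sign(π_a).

+1

Orbit of 29 under x↦13x: [29, 27, 1, 13]… (length divides ord_35(13)).
Decompose π into cycles: lengths [4, 4, 4, 4, 4, 4, 4, 2, 2, 2, 1] (11 cycles, including the fixed point 0).
n − c = 35 − 11 = 24; sign = (−1)^24 = +1.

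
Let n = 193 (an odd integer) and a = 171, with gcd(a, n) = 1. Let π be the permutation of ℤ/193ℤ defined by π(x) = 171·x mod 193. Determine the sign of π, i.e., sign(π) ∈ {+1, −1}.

-1

Start at x=52: 52 → 14 → 78 → 21 → 117 → 128 → 79 → … (one orbit).
The orbit structure of x ↦ 171x mod 193: 2 orbits of sizes [192, 1].
sign(π) = (−1)^{n − #cycles} = (−1)^{193−2} = (−1)^191 = -1.
Via Zolotarev, sign(π_{171}) = (171|193) = -1.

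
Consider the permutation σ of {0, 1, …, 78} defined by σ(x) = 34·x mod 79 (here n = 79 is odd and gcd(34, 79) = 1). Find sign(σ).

Trace 41: π^k(41) = [41, 51, 75, 22, 37, 73, 33] for k=0..6.
Decompose π into cycles: lengths [78, 1] (2 cycles, including the fixed point 0).
Σ(ℓ_i−1) = 79−2 = 77; sign = (−1)^77 = -1.
Check: (34/79) = -1 by Zolotarev.

-1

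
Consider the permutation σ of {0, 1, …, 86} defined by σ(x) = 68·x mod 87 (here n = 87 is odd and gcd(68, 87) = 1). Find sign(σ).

+1

Start at x=8: 8 → 22 → 17 → 25 → 47 → 64 → 2 → … (one orbit).
The orbit structure of x ↦ 68x mod 87: 5 orbits of sizes [28, 28, 28, 2, 1].
Σ(ℓ_i−1) = 87−5 = 82; sign = (−1)^82 = +1.
Check: (68/87) = +1 by Zolotarev.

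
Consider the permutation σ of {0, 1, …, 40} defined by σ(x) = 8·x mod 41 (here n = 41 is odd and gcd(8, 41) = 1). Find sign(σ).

+1

Start at x=1: 1 → 8 → 23 → 20 → 37 → 9 → 31 → … (one orbit).
Cycle type of π: 20×2 + 1; total 3 cycles.
n − c = 41 − 3 = 38; sign = (−1)^38 = +1.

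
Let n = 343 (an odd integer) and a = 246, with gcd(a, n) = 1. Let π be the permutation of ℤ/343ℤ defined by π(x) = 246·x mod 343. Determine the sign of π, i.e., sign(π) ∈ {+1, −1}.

Start at x=148: 148 → 50 → 295 → 197 → 99 → 1 → 246 → 148 (one orbit).
The orbit structure of x ↦ 246x mod 343: 91 orbits of sizes [7, 7, 7, 7, 7, 7, 7, 7, 7, 7, 7, 7, 7, 7, 7, 7, 7, 7, 7, 7, 7, 7, 7, 7, 7, 7, 7, 7, 7, 7, 7, 7, 7, 7, 7, 7, 7, 7, 7, 7, 7, 7, 1, 1, 1, 1, 1, 1, 1, 1, 1, 1, 1, 1, 1, 1, 1, 1, 1, 1, 1, 1, 1, 1, 1, 1, 1, 1, 1, 1, 1, 1, 1, 1, 1, 1, 1, 1, 1, 1, 1, 1, 1, 1, 1, 1, 1, 1, 1, 1, 1].
n − c = 343 − 91 = 252; sign = (−1)^252 = +1.

+1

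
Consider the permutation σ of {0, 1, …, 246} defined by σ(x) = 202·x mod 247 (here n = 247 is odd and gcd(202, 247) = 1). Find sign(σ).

+1

Start at x=178: 178 → 141 → 77 → 240 → 68 → 151 → 121 → … (one orbit).
π_202 has 23 disjoint cycles with lengths [12, 12, 12, 12, 12, 12, 12, 12, 12, 12, 12, 12, 12, 12, 12, 12, 12, 12, 12, 6, 6, 6, 1] on {0,…,246}.
23 cycles on 247: each ℓ→(−1)^(ℓ−1), product (−1)^224 = +1.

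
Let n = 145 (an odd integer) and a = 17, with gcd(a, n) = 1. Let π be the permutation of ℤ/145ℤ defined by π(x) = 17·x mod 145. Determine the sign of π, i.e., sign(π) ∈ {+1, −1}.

+1

Start at x=128: 128 → 1 → 17 → 144 → 128 (one orbit).
π_17 has 37 disjoint cycles with lengths [4, 4, 4, 4, 4, 4, 4, 4, 4, 4, 4, 4, 4, 4, 4, 4, 4, 4, 4, 4, 4, 4, 4, 4, 4, 4, 4, 4, 4, 4, 4, 4, 4, 4, 4, 4, 1] on {0,…,144}.
With 37 cycles on 145 points, sign = (−1)^{145−37} = +1.
Zolotarev: (17|145) = +1, matching the cycle-count sign.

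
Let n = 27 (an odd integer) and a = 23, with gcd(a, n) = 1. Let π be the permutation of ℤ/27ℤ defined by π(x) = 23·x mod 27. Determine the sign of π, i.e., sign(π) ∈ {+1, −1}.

-1

Start at x=8: 8 → 22 → 20 → 1 → 23 → 16 → 17 → … (one orbit).
Cycle type of π: 18 + 6 + 2 + 1; total 4 cycles.
4 cycles on 27: each ℓ→(−1)^(ℓ−1), product (−1)^23 = -1.
(23|27)_J = -1 (Zolotarev's lemma cross-check).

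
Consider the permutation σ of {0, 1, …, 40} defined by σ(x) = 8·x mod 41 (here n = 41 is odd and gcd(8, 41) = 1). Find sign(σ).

Orbit of 16 under x↦8x: [16, 5, 40, 33, 18, 21, 4]… (length divides ord_41(8)).
3 cycles of lengths [20, 20, 1].
With 3 cycles on 41 points, sign = (−1)^{41−3} = +1.
The Jacobi symbol (8|41) = +1 (Zolotarev) agrees.

+1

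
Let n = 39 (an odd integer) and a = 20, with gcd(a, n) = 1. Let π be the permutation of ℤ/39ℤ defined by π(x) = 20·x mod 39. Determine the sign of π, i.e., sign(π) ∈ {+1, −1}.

Orbit of 22 under x↦20x: [22, 11, 25, 32, 16, 8, 4]… (length divides ord_39(20)).
5 cycles of lengths [12, 12, 12, 2, 1].
Σ(ℓ_i−1) = 39−5 = 34; sign = (−1)^34 = +1.

+1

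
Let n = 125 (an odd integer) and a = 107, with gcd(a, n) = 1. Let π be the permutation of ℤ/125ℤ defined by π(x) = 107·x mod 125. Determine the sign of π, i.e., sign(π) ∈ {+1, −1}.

Start at x=26: 26 → 32 → 49 → 118 → 1 → 107 → 74 → … (one orbit).
Decompose π into cycles: lengths [20, 20, 20, 20, 20, 4, 4, 4, 4, 4, 4, 1] (12 cycles, including the fixed point 0).
n − c = 125 − 12 = 113; sign = (−1)^113 = -1.
(107|125)_J = -1 (Zolotarev's lemma cross-check).

-1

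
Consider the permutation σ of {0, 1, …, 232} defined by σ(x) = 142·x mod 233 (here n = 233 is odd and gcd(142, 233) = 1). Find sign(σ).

+1

Trace 1: π^k(1) = [1, 142, 126, 184, 32, 117, 71] for k=0..6.
Cycle lengths of π_142 on ℤ/233ℤ: [29, 29, 29, 29, 29, 29, 29, 29, 1]; 9 cycles in total.
n − c = 233 − 9 = 224; sign = (−1)^224 = +1.
Check: (142/233) = +1 by Zolotarev.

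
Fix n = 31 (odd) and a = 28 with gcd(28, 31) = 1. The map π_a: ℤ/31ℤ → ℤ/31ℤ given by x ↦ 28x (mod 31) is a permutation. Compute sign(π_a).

Orbit of 7 under x↦28x: [7, 10, 1, 28, 9, 4, 19]… (length divides ord_31(28)).
Decompose π into cycles: lengths [15, 15, 1] (3 cycles, including the fixed point 0).
With 3 cycles on 31 points, sign = (−1)^{31−3} = +1.
(28|31)_J = +1 (Zolotarev's lemma cross-check).

+1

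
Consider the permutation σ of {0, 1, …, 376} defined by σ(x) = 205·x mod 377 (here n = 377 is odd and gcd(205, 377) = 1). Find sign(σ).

Trace 196: π^k(196) = [196, 218, 204, 350, 120, 95, 248] for k=0..6.
The orbit structure of x ↦ 205x mod 377: 8 orbits of sizes [84, 84, 84, 84, 28, 6, 6, 1].
Σ(ℓ_i−1) = 377−8 = 369; sign = (−1)^369 = -1.

-1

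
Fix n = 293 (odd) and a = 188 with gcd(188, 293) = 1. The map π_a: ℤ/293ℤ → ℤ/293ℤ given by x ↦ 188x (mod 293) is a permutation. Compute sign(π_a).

Orbit of 210 under x↦188x: [210, 218, 257, 264, 115, 231, 64]… (length divides ord_293(188)).
Decompose π into cycles: lengths [292, 1] (2 cycles, including the fixed point 0).
sign(π) = (−1)^{n − #cycles} = (−1)^{293−2} = (−1)^291 = -1.
Zolotarev: (188|293) = -1, matching the cycle-count sign.

-1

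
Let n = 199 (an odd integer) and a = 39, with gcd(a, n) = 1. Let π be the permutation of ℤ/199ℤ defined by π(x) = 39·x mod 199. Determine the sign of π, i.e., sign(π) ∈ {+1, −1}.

Orbit of 186 under x↦39x: [186, 90, 127, 177, 137, 169, 24]… (length divides ord_199(39)).
Cycle type of π: 198 + 1; total 2 cycles.
2 cycles on 199: each ℓ→(−1)^(ℓ−1), product (−1)^197 = -1.

-1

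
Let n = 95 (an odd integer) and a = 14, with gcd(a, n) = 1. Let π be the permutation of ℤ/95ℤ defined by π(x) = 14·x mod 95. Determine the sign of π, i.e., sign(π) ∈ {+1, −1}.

-1

Trace 36: π^k(36) = [36, 29, 26, 79, 61, 94, 81] for k=0..6.
The orbit structure of x ↦ 14x mod 95: 8 orbits of sizes [18, 18, 18, 18, 18, 2, 2, 1].
Σ(ℓ_i−1) = 95−8 = 87; sign = (−1)^87 = -1.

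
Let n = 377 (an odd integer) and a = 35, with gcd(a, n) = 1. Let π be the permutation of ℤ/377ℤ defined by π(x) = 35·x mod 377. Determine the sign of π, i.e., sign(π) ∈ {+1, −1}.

Orbit of 178 under x↦35x: [178, 198, 144, 139, 341, 248, 9]… (length divides ord_377(35)).
The orbit structure of x ↦ 35x mod 377: 15 orbits of sizes [42, 42, 42, 42, 42, 42, 42, 42, 14, 14, 3, 3, 3, 3, 1].
With 15 cycles on 377 points, sign = (−1)^{377−15} = +1.

+1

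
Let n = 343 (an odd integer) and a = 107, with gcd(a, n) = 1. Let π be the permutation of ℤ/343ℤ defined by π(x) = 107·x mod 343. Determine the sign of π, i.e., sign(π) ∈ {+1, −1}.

Trace 170: π^k(170) = [170, 11, 148, 58, 32, 337, 44] for k=0..6.
The orbit structure of x ↦ 107x mod 343: 7 orbits of sizes [147, 147, 21, 21, 3, 3, 1].
Σ(ℓ_i−1) = 343−7 = 336; sign = (−1)^336 = +1.
(107|343)_J = +1 (Zolotarev's lemma cross-check).

+1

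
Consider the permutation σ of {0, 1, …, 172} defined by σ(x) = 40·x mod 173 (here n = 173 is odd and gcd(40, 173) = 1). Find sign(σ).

Trace 124: π^k(124) = [124, 116, 142, 144, 51, 137, 117] for k=0..6.
Decompose π into cycles: lengths [86, 86, 1] (3 cycles, including the fixed point 0).
n − c = 173 − 3 = 170; sign = (−1)^170 = +1.

+1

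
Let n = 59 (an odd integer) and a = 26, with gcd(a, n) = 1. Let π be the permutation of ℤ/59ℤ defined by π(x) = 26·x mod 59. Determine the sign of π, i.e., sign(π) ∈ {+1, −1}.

+1

Start at x=36: 36 → 51 → 28 → 20 → 48 → 9 → 57 → … (one orbit).
Cycle type of π: 29×2 + 1; total 3 cycles.
3 cycles on 59: each ℓ→(−1)^(ℓ−1), product (−1)^56 = +1.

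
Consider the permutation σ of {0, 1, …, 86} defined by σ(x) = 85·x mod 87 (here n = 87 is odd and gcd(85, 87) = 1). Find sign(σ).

Start at x=70: 70 → 34 → 19 → 49 → 76 → 22 → 43 → … (one orbit).
π_85 has 6 disjoint cycles with lengths [28, 28, 28, 1, 1, 1] on {0,…,86}.
87 − 6 = 81 transpositions; sign(π) = (−1)^81 = -1.
Check: (85/87) = -1 by Zolotarev.

-1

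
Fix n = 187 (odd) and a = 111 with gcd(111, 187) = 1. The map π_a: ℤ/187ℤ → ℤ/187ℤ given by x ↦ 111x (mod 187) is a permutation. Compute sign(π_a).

Start at x=111: 111 → 166 → 100 → 67 → 144 → 89 → 155 → … (one orbit).
The orbit structure of x ↦ 111x mod 187: 33 orbits of sizes [8, 8, 8, 8, 8, 8, 8, 8, 8, 8, 8, 8, 8, 8, 8, 8, 8, 8, 8, 8, 8, 8, 1, 1, 1, 1, 1, 1, 1, 1, 1, 1, 1].
sign(π) = (−1)^{n − #cycles} = (−1)^{187−33} = (−1)^154 = +1.
Zolotarev: (111|187) = +1, matching the cycle-count sign.

+1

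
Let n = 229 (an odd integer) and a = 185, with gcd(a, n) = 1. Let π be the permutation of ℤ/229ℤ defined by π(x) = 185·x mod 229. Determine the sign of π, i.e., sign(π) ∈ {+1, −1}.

+1

Trace 186: π^k(186) = [186, 60, 108, 57, 11, 203, 228] for k=0..6.
The orbit structure of x ↦ 185x mod 229: 7 orbits of sizes [38, 38, 38, 38, 38, 38, 1].
229 − 7 = 222 transpositions; sign(π) = (−1)^222 = +1.
Zolotarev: (185|229) = +1, matching the cycle-count sign.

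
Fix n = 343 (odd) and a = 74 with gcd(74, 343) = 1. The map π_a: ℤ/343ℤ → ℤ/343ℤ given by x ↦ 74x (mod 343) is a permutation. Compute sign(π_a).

+1

Trace 46: π^k(46) = [46, 317, 134, 312, 107, 29, 88] for k=0..6.
7 cycles of lengths [147, 147, 21, 21, 3, 3, 1].
n − c = 343 − 7 = 336; sign = (−1)^336 = +1.
The Jacobi symbol (74|343) = +1 (Zolotarev) agrees.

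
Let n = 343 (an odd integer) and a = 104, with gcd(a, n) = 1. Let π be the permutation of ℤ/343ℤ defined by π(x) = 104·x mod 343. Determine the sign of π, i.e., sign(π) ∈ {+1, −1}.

-1

Orbit of 293 under x↦104x: [293, 288, 111, 225, 76, 15, 188]… (length divides ord_343(104)).
10 cycles of lengths [98, 98, 98, 14, 14, 14, 2, 2, 2, 1].
sign(π) = (−1)^{n − #cycles} = (−1)^{343−10} = (−1)^333 = -1.
The Jacobi symbol (104|343) = -1 (Zolotarev) agrees.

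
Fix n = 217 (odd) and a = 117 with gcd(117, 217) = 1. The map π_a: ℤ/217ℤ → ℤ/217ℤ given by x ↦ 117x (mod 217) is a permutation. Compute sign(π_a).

Orbit of 52 under x↦117x: [52, 8, 68, 144, 139, 205, 115]… (length divides ord_217(117)).
Cycle lengths of π_117 on ℤ/217ℤ: [30, 30, 30, 30, 30, 30, 30, 6, 1]; 9 cycles in total.
With 9 cycles on 217 points, sign = (−1)^{217−9} = +1.

+1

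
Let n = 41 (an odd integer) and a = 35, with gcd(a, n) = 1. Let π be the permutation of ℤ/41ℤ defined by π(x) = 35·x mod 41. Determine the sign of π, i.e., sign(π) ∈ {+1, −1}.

Orbit of 4 under x↦35x: [4, 17, 21, 38, 18, 15, 33]… (length divides ord_41(35)).
The orbit structure of x ↦ 35x mod 41: 2 orbits of sizes [40, 1].
41 − 2 = 39 transpositions; sign(π) = (−1)^39 = -1.
Zolotarev: (35|41) = -1, matching the cycle-count sign.

-1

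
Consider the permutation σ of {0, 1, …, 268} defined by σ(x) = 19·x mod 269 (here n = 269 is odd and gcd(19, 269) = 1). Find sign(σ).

Start at x=223: 223 → 202 → 72 → 23 → 168 → 233 → 123 → … (one orbit).
Cycle type of π: 268 + 1; total 2 cycles.
Σ(ℓ_i−1) = 269−2 = 267; sign = (−1)^267 = -1.

-1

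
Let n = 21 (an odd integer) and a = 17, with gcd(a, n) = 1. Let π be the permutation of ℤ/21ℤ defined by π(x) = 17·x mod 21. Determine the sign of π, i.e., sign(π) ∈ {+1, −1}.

Trace 5: π^k(5) = [5, 1, 17, 16, 20, 4] for k=0..5.
Cycle lengths of π_17 on ℤ/21ℤ: [6, 6, 6, 2, 1]; 5 cycles in total.
21 − 5 = 16 transpositions; sign(π) = (−1)^16 = +1.
(17|21)_J = +1 (Zolotarev's lemma cross-check).

+1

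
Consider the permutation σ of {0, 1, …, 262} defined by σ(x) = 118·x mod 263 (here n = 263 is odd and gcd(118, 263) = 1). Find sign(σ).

Orbit of 238 under x↦118x: [238, 206, 112, 66, 161, 62, 215]… (length divides ord_263(118)).
The orbit structure of x ↦ 118x mod 263: 2 orbits of sizes [262, 1].
sign(π) = (−1)^{n − #cycles} = (−1)^{263−2} = (−1)^261 = -1.
The Jacobi symbol (118|263) = -1 (Zolotarev) agrees.

-1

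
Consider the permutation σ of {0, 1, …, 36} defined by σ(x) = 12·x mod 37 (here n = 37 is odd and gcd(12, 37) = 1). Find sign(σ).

+1

Orbit of 1 under x↦12x: [1, 12, 33, 26, 16, 7, 10]… (length divides ord_37(12)).
Decompose π into cycles: lengths [9, 9, 9, 9, 1] (5 cycles, including the fixed point 0).
37 − 5 = 32 transpositions; sign(π) = (−1)^32 = +1.
Via Zolotarev, sign(π_{12}) = (12|37) = +1.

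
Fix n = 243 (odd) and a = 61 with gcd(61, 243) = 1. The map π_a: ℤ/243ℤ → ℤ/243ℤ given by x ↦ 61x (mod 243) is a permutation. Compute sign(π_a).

Trace 163: π^k(163) = [163, 223, 238, 181, 106, 148, 37] for k=0..6.
π_61 has 11 disjoint cycles with lengths [81, 81, 27, 27, 9, 9, 3, 3, 1, 1, 1] on {0,…,242}.
11 cycles on 243: each ℓ→(−1)^(ℓ−1), product (−1)^232 = +1.

+1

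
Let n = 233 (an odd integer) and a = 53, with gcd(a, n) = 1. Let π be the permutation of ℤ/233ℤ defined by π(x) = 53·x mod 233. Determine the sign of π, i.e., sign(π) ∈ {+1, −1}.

Start at x=39: 39 → 203 → 41 → 76 → 67 → 56 → 172 → … (one orbit).
π_53 has 2 disjoint cycles with lengths [232, 1] on {0,…,232}.
Σ(ℓ_i−1) = 233−2 = 231; sign = (−1)^231 = -1.
Zolotarev: (53|233) = -1, matching the cycle-count sign.

-1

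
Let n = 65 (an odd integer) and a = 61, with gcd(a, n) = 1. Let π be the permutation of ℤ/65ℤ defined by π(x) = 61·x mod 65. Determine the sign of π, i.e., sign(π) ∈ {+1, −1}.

+1

Trace 1: π^k(1) = [1, 61, 16] for k=0..2.
Decompose π into cycles: lengths [3, 3, 3, 3, 3, 3, 3, 3, 3, 3, 3, 3, 3, 3, 3, 3, 3, 3, 3, 3, 1, 1, 1, 1, 1] (25 cycles, including the fixed point 0).
25 cycles on 65: each ℓ→(−1)^(ℓ−1), product (−1)^40 = +1.
(61|65)_J = +1 (Zolotarev's lemma cross-check).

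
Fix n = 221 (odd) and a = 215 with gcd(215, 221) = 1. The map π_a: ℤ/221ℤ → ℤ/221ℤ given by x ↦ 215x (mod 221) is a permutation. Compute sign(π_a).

+1

Orbit of 49 under x↦215x: [49, 148, 217, 24, 77, 201, 120]… (length divides ord_221(215)).
Cycle lengths of π_215 on ℤ/221ℤ: [48, 48, 48, 48, 16, 12, 1]; 7 cycles in total.
With 7 cycles on 221 points, sign = (−1)^{221−7} = +1.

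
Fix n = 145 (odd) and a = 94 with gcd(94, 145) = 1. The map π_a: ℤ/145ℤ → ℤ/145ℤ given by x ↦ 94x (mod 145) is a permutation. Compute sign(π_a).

Orbit of 49 under x↦94x: [49, 111, 139, 16, 54, 1, 94]… (length divides ord_145(94)).
Cycle lengths of π_94 on ℤ/145ℤ: [14, 14, 14, 14, 14, 14, 14, 14, 7, 7, 7, 7, 2, 2, 1]; 15 cycles in total.
15 cycles on 145: each ℓ→(−1)^(ℓ−1), product (−1)^130 = +1.

+1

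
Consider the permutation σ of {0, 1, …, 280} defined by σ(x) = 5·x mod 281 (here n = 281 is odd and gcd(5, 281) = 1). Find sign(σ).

+1

Trace 64: π^k(64) = [64, 39, 195, 132, 98, 209, 202] for k=0..6.
3 cycles of lengths [140, 140, 1].
3 cycles on 281: each ℓ→(−1)^(ℓ−1), product (−1)^278 = +1.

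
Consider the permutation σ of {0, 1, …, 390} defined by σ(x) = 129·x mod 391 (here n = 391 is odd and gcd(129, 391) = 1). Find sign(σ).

Trace 198: π^k(198) = [198, 127, 352, 52, 61, 49, 65] for k=0..6.
Cycle type of π: 176×2 + 22 + 16 + 1; total 5 cycles.
Σ(ℓ_i−1) = 391−5 = 386; sign = (−1)^386 = +1.

+1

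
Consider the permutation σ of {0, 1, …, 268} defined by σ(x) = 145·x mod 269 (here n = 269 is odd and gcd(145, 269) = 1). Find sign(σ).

-1

Orbit of 12 under x↦145x: [12, 126, 247, 38, 130, 20, 210]… (length divides ord_269(145)).
Decompose π into cycles: lengths [268, 1] (2 cycles, including the fixed point 0).
Σ(ℓ_i−1) = 269−2 = 267; sign = (−1)^267 = -1.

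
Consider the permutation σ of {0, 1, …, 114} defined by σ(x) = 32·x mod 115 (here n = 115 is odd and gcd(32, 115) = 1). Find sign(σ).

Trace 13: π^k(13) = [13, 71, 87, 24, 78, 81, 62] for k=0..6.
π_32 has 6 disjoint cycles with lengths [44, 44, 11, 11, 4, 1] on {0,…,114}.
With 6 cycles on 115 points, sign = (−1)^{115−6} = -1.
Via Zolotarev, sign(π_{32}) = (32|115) = -1.

-1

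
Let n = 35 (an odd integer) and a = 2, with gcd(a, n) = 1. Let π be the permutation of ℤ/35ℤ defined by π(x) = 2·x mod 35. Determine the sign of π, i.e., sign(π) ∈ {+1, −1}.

-1

Trace 16: π^k(16) = [16, 32, 29, 23, 11, 22, 9] for k=0..6.
The orbit structure of x ↦ 2x mod 35: 6 orbits of sizes [12, 12, 4, 3, 3, 1].
n − c = 35 − 6 = 29; sign = (−1)^29 = -1.
(2|35)_J = -1 (Zolotarev's lemma cross-check).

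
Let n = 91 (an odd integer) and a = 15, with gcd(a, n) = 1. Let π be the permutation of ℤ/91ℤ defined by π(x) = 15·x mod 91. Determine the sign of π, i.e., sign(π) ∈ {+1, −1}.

-1

Orbit of 1 under x↦15x: [1, 15, 43, 8, 29, 71, 64]… (length divides ord_91(15)).
14 cycles of lengths [12, 12, 12, 12, 12, 12, 12, 1, 1, 1, 1, 1, 1, 1].
91 − 14 = 77 transpositions; sign(π) = (−1)^77 = -1.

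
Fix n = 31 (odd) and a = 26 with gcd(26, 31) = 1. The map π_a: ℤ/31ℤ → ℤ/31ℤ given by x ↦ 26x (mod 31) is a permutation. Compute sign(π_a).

-1

Orbit of 25 under x↦26x: [25, 30, 5, 6, 1, 26]… (length divides ord_31(26)).
π_26 has 6 disjoint cycles with lengths [6, 6, 6, 6, 6, 1] on {0,…,30}.
n − c = 31 − 6 = 25; sign = (−1)^25 = -1.
(26|31)_J = -1 (Zolotarev's lemma cross-check).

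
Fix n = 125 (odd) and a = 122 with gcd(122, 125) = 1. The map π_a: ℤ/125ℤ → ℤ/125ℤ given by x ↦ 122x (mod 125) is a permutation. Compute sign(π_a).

-1

Orbit of 97 under x↦122x: [97, 84, 123, 6, 107, 54, 88]… (length divides ord_125(122)).
π_122 has 4 disjoint cycles with lengths [100, 20, 4, 1] on {0,…,124}.
n − c = 125 − 4 = 121; sign = (−1)^121 = -1.
Zolotarev: (122|125) = -1, matching the cycle-count sign.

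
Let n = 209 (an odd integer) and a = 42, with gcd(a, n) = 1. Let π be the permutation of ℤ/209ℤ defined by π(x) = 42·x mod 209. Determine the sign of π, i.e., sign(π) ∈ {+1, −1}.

+1

Start at x=80: 80 → 16 → 45 → 9 → 169 → 201 → 82 → … (one orbit).
π_42 has 9 disjoint cycles with lengths [45, 45, 45, 45, 9, 9, 5, 5, 1] on {0,…,208}.
9 cycles on 209: each ℓ→(−1)^(ℓ−1), product (−1)^200 = +1.
Via Zolotarev, sign(π_{42}) = (42|209) = +1.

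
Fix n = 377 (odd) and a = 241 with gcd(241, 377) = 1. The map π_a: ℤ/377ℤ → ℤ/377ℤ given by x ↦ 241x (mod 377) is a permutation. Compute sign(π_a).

-1

Trace 103: π^k(103) = [103, 318, 107, 151, 199, 80, 53] for k=0..6.
π_241 has 8 disjoint cycles with lengths [84, 84, 84, 84, 14, 14, 12, 1] on {0,…,376}.
Σ(ℓ_i−1) = 377−8 = 369; sign = (−1)^369 = -1.
(241|377)_J = -1 (Zolotarev's lemma cross-check).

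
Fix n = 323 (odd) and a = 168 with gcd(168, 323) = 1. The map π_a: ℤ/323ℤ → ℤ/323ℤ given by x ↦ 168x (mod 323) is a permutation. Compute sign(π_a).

Trace 169: π^k(169) = [169, 291, 115, 263, 256, 49, 157] for k=0..6.
Cycle lengths of π_168 on ℤ/323ℤ: [72, 72, 72, 72, 9, 9, 8, 8, 1]; 9 cycles in total.
sign(π) = (−1)^{n − #cycles} = (−1)^{323−9} = (−1)^314 = +1.
Zolotarev: (168|323) = +1, matching the cycle-count sign.

+1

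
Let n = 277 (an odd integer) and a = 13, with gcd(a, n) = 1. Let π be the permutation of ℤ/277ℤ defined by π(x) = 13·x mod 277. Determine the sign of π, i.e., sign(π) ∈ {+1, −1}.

Trace 208: π^k(208) = [208, 211, 250, 203, 146, 236, 21] for k=0..6.
7 cycles of lengths [46, 46, 46, 46, 46, 46, 1].
277 − 7 = 270 transpositions; sign(π) = (−1)^270 = +1.

+1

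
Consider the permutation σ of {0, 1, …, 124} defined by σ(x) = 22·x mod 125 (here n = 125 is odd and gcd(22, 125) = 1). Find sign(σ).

-1

Orbit of 62 under x↦22x: [62, 114, 8, 51, 122, 59, 48]… (length divides ord_125(22)).
Decompose π into cycles: lengths [100, 20, 4, 1] (4 cycles, including the fixed point 0).
n − c = 125 − 4 = 121; sign = (−1)^121 = -1.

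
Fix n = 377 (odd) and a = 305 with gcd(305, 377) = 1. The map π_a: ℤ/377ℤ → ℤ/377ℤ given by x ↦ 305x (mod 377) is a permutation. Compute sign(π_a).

Trace 74: π^k(74) = [74, 327, 207, 176, 146, 44, 225] for k=0..6.
Cycle type of π: 84×4 + 28 + 12 + 1; total 7 cycles.
7 cycles on 377: each ℓ→(−1)^(ℓ−1), product (−1)^370 = +1.
Via Zolotarev, sign(π_{305}) = (305|377) = +1.

+1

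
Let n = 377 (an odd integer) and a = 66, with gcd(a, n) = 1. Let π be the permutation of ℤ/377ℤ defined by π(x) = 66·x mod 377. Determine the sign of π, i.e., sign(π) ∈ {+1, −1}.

Start at x=235: 235 → 53 → 105 → 144 → 79 → 313 → 300 → … (one orbit).
Decompose π into cycles: lengths [28, 28, 28, 28, 28, 28, 28, 28, 28, 28, 28, 28, 28, 1, 1, 1, 1, 1, 1, 1, 1, 1, 1, 1, 1, 1] (26 cycles, including the fixed point 0).
n − c = 377 − 26 = 351; sign = (−1)^351 = -1.
Via Zolotarev, sign(π_{66}) = (66|377) = -1.

-1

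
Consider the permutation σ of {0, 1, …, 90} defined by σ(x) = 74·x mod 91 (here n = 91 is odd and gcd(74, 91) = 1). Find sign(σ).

+1

Start at x=16: 16 → 1 → 74 → 16 (one orbit).
Cycle type of π: 3×30 + 1; total 31 cycles.
Σ(ℓ_i−1) = 91−31 = 60; sign = (−1)^60 = +1.
Zolotarev: (74|91) = +1, matching the cycle-count sign.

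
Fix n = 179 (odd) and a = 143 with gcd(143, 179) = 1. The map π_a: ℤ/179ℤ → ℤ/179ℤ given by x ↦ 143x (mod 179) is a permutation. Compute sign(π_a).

-1

Trace 1: π^k(1) = [1, 143, 43, 63, 59, 24, 31] for k=0..6.
Decompose π into cycles: lengths [178, 1] (2 cycles, including the fixed point 0).
179 − 2 = 177 transpositions; sign(π) = (−1)^177 = -1.
(143|179)_J = -1 (Zolotarev's lemma cross-check).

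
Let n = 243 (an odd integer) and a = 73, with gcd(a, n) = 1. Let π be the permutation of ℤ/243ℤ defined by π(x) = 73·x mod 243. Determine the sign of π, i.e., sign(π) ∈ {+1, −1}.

+1

Trace 190: π^k(190) = [190, 19, 172, 163, 235, 145, 136] for k=0..6.
Cycle lengths of π_73 on ℤ/243ℤ: [27, 27, 27, 27, 27, 27, 9, 9, 9, 9, 9, 9, 3, 3, 3, 3, 3, 3, 1, 1, 1, 1, 1, 1, 1, 1, 1]; 27 cycles in total.
n − c = 243 − 27 = 216; sign = (−1)^216 = +1.
Check: (73/243) = +1 by Zolotarev.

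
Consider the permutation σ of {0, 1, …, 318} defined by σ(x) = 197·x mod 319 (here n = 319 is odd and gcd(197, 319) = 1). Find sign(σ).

Orbit of 210 under x↦197x: [210, 219, 78, 54, 111, 175, 23]… (length divides ord_319(197)).
Cycle type of π: 14×20 + 7×4 + 2×5 + 1; total 30 cycles.
30 cycles on 319: each ℓ→(−1)^(ℓ−1), product (−1)^289 = -1.
(197|319)_J = -1 (Zolotarev's lemma cross-check).

-1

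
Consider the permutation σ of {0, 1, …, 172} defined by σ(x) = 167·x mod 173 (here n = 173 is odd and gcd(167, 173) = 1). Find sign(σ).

+1

Orbit of 51 under x↦167x: [51, 40, 106, 56, 10, 113, 14]… (length divides ord_173(167)).
Cycle lengths of π_167 on ℤ/173ℤ: [86, 86, 1]; 3 cycles in total.
Σ(ℓ_i−1) = 173−3 = 170; sign = (−1)^170 = +1.
Check: (167/173) = +1 by Zolotarev.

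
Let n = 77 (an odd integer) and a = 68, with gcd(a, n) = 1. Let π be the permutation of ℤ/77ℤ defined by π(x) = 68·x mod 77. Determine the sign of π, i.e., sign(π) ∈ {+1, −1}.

+1

Start at x=60: 60 → 76 → 9 → 73 → 36 → 61 → 67 → … (one orbit).
Decompose π into cycles: lengths [30, 30, 10, 6, 1] (5 cycles, including the fixed point 0).
5 cycles on 77: each ℓ→(−1)^(ℓ−1), product (−1)^72 = +1.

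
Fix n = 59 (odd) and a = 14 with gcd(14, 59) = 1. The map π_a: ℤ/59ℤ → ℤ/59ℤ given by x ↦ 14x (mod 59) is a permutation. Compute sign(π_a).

Trace 57: π^k(57) = [57, 31, 21, 58, 45, 40, 29] for k=0..6.
Cycle lengths of π_14 on ℤ/59ℤ: [58, 1]; 2 cycles in total.
59 − 2 = 57 transpositions; sign(π) = (−1)^57 = -1.
Check: (14/59) = -1 by Zolotarev.

-1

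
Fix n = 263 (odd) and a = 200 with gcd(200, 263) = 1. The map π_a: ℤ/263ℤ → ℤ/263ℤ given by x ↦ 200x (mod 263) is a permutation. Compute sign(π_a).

Start at x=32: 32 → 88 → 242 → 8 → 22 → 192 → 2 → … (one orbit).
Cycle type of π: 131×2 + 1; total 3 cycles.
n − c = 263 − 3 = 260; sign = (−1)^260 = +1.
Zolotarev: (200|263) = +1, matching the cycle-count sign.

+1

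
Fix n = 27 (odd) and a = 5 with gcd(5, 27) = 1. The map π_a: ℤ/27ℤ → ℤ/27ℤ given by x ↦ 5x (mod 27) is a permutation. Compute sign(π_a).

Start at x=7: 7 → 8 → 13 → 11 → 1 → 5 → 25 → … (one orbit).
Decompose π into cycles: lengths [18, 6, 2, 1] (4 cycles, including the fixed point 0).
n − c = 27 − 4 = 23; sign = (−1)^23 = -1.
Zolotarev: (5|27) = -1, matching the cycle-count sign.

-1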